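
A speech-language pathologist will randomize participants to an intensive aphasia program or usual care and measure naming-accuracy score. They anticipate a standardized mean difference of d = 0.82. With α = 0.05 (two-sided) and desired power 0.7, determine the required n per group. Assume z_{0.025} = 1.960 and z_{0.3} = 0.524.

n = 19 per group

For two independent groups with equal n: n = 2·((z_{α/2} + z_β) / d)².
z_{α/2} + z_β = 1.960 + 0.524 = 2.484.
n = 2 × (2.484 / 0.82)² = 2 × 3.029² = 2 × 9.18 = 18.4.
Round up to the next whole participant.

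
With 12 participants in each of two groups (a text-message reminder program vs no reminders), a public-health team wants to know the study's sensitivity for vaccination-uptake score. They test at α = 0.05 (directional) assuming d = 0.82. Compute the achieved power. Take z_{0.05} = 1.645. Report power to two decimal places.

For two equal groups, power = Φ(d·√(n/2) − z_{α}).
d·√(n/2) = 0.82 × √(12/2) = 0.82 × 2.449 = 2.009.
z_β = 2.009 − 1.645 = 0.364.
Power = Φ(0.364) = 0.642.

power ≈ 0.64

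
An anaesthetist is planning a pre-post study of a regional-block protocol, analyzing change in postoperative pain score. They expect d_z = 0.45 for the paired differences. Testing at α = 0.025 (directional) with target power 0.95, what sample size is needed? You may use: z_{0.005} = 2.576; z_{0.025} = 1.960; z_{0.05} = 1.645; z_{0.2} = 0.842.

n = 65 pairs

For a paired (one-sample on differences) test: n = ((z_{α} + z_β) / d)².
z_{α} + z_β = 1.960 + 1.645 = 3.605.
n = (3.605 / 0.45)² = 8.011² = 64.18.
Round up.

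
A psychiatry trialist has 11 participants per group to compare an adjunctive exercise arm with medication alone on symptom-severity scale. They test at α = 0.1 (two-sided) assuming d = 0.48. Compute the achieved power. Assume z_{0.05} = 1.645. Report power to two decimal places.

power ≈ 0.30

For two equal groups, power = Φ(d·√(n/2) − z_{α/2}).
d·√(n/2) = 0.48 × √(11/2) = 0.48 × 2.345 = 1.126.
z_β = 1.126 − 1.645 = -0.519.
Power = Φ(-0.519) = 0.302.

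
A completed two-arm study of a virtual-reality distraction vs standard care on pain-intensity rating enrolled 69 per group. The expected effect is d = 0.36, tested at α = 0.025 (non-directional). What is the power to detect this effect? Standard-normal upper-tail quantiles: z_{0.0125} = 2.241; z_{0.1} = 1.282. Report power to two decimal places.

power ≈ 0.45

For two equal groups, power = Φ(d·√(n/2) − z_{α/2}).
d·√(n/2) = 0.36 × √(69/2) = 0.36 × 5.874 = 2.115.
z_β = 2.115 − 2.241 = -0.126.
Power = Φ(-0.126) = 0.450.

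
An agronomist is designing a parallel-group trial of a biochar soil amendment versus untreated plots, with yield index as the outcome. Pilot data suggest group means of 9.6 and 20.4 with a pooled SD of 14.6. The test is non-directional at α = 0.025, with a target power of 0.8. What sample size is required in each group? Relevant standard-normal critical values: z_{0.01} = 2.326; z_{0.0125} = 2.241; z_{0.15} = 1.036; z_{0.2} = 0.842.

Cohen's d = |M₁ − M₂| / SD_pooled = |9.6 − 20.4| / 14.6 = 10.8 / 14.6 = 0.740.
For two independent groups with equal n: n = 2·((z_{α/2} + z_β) / d)².
z_{α/2} + z_β = 2.241 + 0.842 = 3.083.
n = 2 × (3.083 / 0.740)² = 2 × 4.166² = 2 × 17.36 = 34.7.
Round up to the next whole participant.

n = 35 per group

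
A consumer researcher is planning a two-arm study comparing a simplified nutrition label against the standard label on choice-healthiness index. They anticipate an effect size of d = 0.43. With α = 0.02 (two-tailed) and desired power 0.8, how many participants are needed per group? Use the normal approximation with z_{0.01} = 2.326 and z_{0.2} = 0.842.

n = 109 per group

For two independent groups with equal n: n = 2·((z_{α/2} + z_β) / d)².
z_{α/2} + z_β = 2.326 + 0.842 = 3.168.
n = 2 × (3.168 / 0.43)² = 2 × 7.367² = 2 × 54.28 = 108.6.
Round up to the next whole participant.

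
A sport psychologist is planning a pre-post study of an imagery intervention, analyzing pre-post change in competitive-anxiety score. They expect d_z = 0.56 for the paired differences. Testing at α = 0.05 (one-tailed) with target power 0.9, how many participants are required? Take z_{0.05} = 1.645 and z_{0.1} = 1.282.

For a paired (one-sample on differences) test: n = ((z_{α} + z_β) / d)².
z_{α} + z_β = 1.645 + 1.282 = 2.927.
n = (2.927 / 0.56)² = 5.227² = 27.32.
Round up.

n = 28 pairs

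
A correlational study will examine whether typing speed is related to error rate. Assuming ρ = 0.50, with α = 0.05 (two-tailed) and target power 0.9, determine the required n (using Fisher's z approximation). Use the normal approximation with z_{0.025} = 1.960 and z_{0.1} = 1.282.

n = 38

Fisher's z: C = ½·ln((1+r)/(1−r)) = ½·ln(3.0000) = 0.5493.
n = ((z_{α/2} + z_β)/C)² + 3.
(1.960 + 1.282) / 0.5493 = 3.242 / 0.5493 = 5.902.
n = 5.902² + 3 = 34.83 + 3 = 37.8.
Round up.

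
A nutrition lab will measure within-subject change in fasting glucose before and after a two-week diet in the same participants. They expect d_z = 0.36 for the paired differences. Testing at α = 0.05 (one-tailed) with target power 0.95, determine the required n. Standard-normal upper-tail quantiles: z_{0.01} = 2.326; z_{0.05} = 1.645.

For a paired (one-sample on differences) test: n = ((z_{α} + z_β) / d)².
z_{α} + z_β = 1.645 + 1.645 = 3.290.
n = (3.290 / 0.36)² = 9.139² = 83.52.
Round up.

n = 84 pairs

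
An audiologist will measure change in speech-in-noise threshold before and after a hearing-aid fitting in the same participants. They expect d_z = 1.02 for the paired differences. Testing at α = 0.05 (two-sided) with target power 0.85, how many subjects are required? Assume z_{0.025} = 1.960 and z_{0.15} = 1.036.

For a paired (one-sample on differences) test: n = ((z_{α/2} + z_β) / d)².
z_{α/2} + z_β = 1.960 + 1.036 = 2.996.
n = (2.996 / 1.02)² = 2.937² = 8.63.
Round up.

n = 9 pairs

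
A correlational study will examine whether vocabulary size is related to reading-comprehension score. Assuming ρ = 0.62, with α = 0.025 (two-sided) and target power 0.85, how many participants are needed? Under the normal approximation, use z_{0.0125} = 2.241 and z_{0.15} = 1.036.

n = 24

Fisher's z: C = ½·ln((1+r)/(1−r)) = ½·ln(4.2632) = 0.7250.
n = ((z_{α/2} + z_β)/C)² + 3.
(2.241 + 1.036) / 0.7250 = 3.277 / 0.7250 = 4.520.
n = 4.520² + 3 = 20.43 + 3 = 23.4.
Round up.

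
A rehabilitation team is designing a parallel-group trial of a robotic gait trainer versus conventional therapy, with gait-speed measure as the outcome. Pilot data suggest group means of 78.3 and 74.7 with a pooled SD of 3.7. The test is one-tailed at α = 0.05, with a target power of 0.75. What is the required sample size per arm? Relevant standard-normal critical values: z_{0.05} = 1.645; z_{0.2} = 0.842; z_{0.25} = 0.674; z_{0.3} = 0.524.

Cohen's d = |M₁ − M₂| / SD_pooled = |78.3 − 74.7| / 3.7 = 3.6 / 3.7 = 0.973.
For two independent groups with equal n: n = 2·((z_{α} + z_β) / d)².
z_{α} + z_β = 1.645 + 0.674 = 2.319.
n = 2 × (2.319 / 0.973)² = 2 × 2.383² = 2 × 5.68 = 11.4.
Round up to the next whole participant.

n = 12 per group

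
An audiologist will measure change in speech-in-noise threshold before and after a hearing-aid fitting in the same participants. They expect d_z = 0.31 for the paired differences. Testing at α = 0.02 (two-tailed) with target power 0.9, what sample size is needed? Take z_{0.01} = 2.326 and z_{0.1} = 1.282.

For a paired (one-sample on differences) test: n = ((z_{α/2} + z_β) / d)².
z_{α/2} + z_β = 2.326 + 1.282 = 3.608.
n = (3.608 / 0.31)² = 11.639² = 135.46.
Round up.

n = 136 pairs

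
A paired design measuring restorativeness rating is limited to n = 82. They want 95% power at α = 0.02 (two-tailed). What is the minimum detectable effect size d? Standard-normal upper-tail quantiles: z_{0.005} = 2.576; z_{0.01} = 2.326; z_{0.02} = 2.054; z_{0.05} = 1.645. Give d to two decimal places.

d_min ≈ 0.44

For a single sample (or paired design) of n = 82: d_min = (z_{α/2} + z_β)/√n.
z-sum = 2.326 + 1.645 = 3.971.
d_min = 3.971 / √82 = 3.971 / 9.055 = 0.439.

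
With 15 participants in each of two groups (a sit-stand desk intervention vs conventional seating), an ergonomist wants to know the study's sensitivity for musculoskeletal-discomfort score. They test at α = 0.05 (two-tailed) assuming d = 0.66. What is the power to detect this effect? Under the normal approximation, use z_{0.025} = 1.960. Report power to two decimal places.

For two equal groups, power = Φ(d·√(n/2) − z_{α/2}).
d·√(n/2) = 0.66 × √(15/2) = 0.66 × 2.739 = 1.807.
z_β = 1.807 − 1.960 = -0.153.
Power = Φ(-0.153) = 0.439.

power ≈ 0.44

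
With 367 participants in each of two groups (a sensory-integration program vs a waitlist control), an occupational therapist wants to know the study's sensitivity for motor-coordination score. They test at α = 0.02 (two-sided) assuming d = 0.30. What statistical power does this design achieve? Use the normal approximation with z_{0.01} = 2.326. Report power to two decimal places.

power ≈ 0.96

For two equal groups, power = Φ(d·√(n/2) − z_{α/2}).
d·√(n/2) = 0.30 × √(367/2) = 0.30 × 13.546 = 4.064.
z_β = 4.064 − 2.326 = 1.738.
Power = Φ(1.738) = 0.959.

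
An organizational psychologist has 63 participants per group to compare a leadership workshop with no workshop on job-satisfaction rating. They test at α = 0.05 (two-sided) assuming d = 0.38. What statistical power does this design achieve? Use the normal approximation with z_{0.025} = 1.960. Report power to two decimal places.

power ≈ 0.57

For two equal groups, power = Φ(d·√(n/2) − z_{α/2}).
d·√(n/2) = 0.38 × √(63/2) = 0.38 × 5.612 = 2.133.
z_β = 2.133 − 1.960 = 0.173.
Power = Φ(0.173) = 0.569.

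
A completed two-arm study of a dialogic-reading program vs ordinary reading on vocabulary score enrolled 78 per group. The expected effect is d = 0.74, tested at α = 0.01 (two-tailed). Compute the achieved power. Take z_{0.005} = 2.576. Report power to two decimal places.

For two equal groups, power = Φ(d·√(n/2) − z_{α/2}).
d·√(n/2) = 0.74 × √(78/2) = 0.74 × 6.245 = 4.621.
z_β = 4.621 − 2.576 = 2.045.
Power = Φ(2.045) = 0.980.

power ≈ 0.98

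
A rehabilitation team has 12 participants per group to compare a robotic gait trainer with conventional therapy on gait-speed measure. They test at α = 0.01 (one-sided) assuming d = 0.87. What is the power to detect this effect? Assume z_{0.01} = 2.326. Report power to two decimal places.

For two equal groups, power = Φ(d·√(n/2) − z_{α}).
d·√(n/2) = 0.87 × √(12/2) = 0.87 × 2.449 = 2.131.
z_β = 2.131 − 2.326 = -0.195.
Power = Φ(-0.195) = 0.423.

power ≈ 0.42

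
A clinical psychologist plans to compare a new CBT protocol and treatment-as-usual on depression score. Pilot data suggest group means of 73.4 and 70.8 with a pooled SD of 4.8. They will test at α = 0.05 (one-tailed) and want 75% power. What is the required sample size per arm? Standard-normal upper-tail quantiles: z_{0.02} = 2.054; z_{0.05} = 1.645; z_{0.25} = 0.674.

n = 37 per group

Cohen's d = |M₁ − M₂| / SD_pooled = |73.4 − 70.8| / 4.8 = 2.6 / 4.8 = 0.542.
For two independent groups with equal n: n = 2·((z_{α} + z_β) / d)².
z_{α} + z_β = 1.645 + 0.674 = 2.319.
n = 2 × (2.319 / 0.542)² = 2 × 4.279² = 2 × 18.31 = 36.6.
Round up to the next whole participant.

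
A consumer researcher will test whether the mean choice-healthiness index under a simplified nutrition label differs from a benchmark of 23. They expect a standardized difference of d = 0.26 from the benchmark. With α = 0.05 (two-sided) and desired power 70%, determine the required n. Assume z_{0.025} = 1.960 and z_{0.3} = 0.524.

For a one-sample test: n = ((z_{α/2} + z_β) / d)².
z_{α/2} + z_β = 1.960 + 0.524 = 2.484.
n = (2.484 / 0.26)² = 9.554² = 91.28.
Round up.

n = 92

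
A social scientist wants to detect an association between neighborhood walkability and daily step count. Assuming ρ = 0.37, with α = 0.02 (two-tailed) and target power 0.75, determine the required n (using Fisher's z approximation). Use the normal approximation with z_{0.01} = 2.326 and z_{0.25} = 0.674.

n = 63

Fisher's z: C = ½·ln((1+r)/(1−r)) = ½·ln(2.1746) = 0.3884.
n = ((z_{α/2} + z_β)/C)² + 3.
(2.326 + 0.674) / 0.3884 = 3.000 / 0.3884 = 7.724.
n = 7.724² + 3 = 59.66 + 3 = 62.7.
Round up.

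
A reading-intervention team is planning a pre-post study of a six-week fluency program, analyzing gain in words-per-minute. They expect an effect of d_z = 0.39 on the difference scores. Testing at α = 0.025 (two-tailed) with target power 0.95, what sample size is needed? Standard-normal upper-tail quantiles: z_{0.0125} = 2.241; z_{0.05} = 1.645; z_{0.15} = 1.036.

n = 100 pairs

For a paired (one-sample on differences) test: n = ((z_{α/2} + z_β) / d)².
z_{α/2} + z_β = 2.241 + 1.645 = 3.886.
n = (3.886 / 0.39)² = 9.964² = 99.28.
Round up.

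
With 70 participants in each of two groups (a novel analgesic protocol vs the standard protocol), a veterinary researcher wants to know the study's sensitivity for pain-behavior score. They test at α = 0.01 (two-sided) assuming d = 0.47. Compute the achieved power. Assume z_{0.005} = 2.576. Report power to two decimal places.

power ≈ 0.58

For two equal groups, power = Φ(d·√(n/2) − z_{α/2}).
d·√(n/2) = 0.47 × √(70/2) = 0.47 × 5.916 = 2.781.
z_β = 2.781 − 2.576 = 0.205.
Power = Φ(0.205) = 0.581.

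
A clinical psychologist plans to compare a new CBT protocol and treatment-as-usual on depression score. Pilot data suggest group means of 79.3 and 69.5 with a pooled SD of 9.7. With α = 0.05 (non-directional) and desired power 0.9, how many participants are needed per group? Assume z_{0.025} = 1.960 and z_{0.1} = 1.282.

n = 21 per group

Cohen's d = |M₁ − M₂| / SD_pooled = |79.3 − 69.5| / 9.7 = 9.8 / 9.7 = 1.010.
For two independent groups with equal n: n = 2·((z_{α/2} + z_β) / d)².
z_{α/2} + z_β = 1.960 + 1.282 = 3.242.
n = 2 × (3.242 / 1.010)² = 2 × 3.210² = 2 × 10.30 = 20.6.
Round up to the next whole participant.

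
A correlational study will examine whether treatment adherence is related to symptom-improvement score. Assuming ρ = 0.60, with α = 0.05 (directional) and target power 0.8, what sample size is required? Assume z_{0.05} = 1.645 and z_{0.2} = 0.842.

Fisher's z: C = ½·ln((1+r)/(1−r)) = ½·ln(4.0000) = 0.6931.
n = ((z_{α} + z_β)/C)² + 3.
(1.645 + 0.842) / 0.6931 = 2.487 / 0.6931 = 3.588.
n = 3.588² + 3 = 12.88 + 3 = 15.9.
Round up.

n = 16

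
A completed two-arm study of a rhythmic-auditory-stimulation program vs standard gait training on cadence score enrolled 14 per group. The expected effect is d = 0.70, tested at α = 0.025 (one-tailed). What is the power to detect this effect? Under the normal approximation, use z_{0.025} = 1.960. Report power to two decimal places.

For two equal groups, power = Φ(d·√(n/2) − z_{α}).
d·√(n/2) = 0.70 × √(14/2) = 0.70 × 2.646 = 1.852.
z_β = 1.852 − 1.960 = -0.108.
Power = Φ(-0.108) = 0.457.

power ≈ 0.46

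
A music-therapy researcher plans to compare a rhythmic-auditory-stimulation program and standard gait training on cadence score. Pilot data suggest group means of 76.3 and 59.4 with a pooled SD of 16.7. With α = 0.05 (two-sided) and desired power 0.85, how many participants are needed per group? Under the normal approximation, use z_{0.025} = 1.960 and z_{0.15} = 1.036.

Cohen's d = |M₁ − M₂| / SD_pooled = |76.3 − 59.4| / 16.7 = 16.9 / 16.7 = 1.012.
For two independent groups with equal n: n = 2·((z_{α/2} + z_β) / d)².
z_{α/2} + z_β = 1.960 + 1.036 = 2.996.
n = 2 × (2.996 / 1.012)² = 2 × 2.960² = 2 × 8.76 = 17.5.
Round up to the next whole participant.

n = 18 per group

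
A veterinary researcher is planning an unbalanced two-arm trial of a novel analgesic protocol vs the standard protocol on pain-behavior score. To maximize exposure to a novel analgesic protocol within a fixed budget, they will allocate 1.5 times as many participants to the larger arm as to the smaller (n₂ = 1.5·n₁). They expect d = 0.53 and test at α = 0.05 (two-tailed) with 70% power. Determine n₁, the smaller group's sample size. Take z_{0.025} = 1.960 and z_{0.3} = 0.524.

With allocation ratio k = n₂/n₁ = 1.5, Var(x̄₁−x̄₂) = σ²(1/n₁ + 1/(k·n₁)) = σ²·(k+1)/(k·n₁).
So n₁ = (1 + 1/k)·((z_{α/2} + z_β)/d)² = 1.667 × (2.484/0.53)².
n₁ = 1.667 × 21.97 = 36.6.
Round up: n₁ = 37, giving n₂ = ⌈1.5 × 37⌉ = ⌈55.5⌉ = 56.

n₁ = 37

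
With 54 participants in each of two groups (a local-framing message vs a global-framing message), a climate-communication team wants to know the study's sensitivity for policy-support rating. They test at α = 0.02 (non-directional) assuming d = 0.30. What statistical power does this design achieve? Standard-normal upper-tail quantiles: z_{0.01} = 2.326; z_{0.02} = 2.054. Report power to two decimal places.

power ≈ 0.22

For two equal groups, power = Φ(d·√(n/2) − z_{α/2}).
d·√(n/2) = 0.30 × √(54/2) = 0.30 × 5.196 = 1.559.
z_β = 1.559 − 2.326 = -0.767.
Power = Φ(-0.767) = 0.221.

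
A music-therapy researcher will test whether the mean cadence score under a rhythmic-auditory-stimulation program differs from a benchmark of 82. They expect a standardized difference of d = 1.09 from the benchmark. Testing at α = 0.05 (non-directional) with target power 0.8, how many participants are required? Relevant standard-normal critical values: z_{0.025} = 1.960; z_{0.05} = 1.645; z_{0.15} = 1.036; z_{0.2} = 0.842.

For a one-sample test: n = ((z_{α/2} + z_β) / d)².
z_{α/2} + z_β = 1.960 + 0.842 = 2.802.
n = (2.802 / 1.09)² = 2.571² = 6.61.
Round up.

n = 7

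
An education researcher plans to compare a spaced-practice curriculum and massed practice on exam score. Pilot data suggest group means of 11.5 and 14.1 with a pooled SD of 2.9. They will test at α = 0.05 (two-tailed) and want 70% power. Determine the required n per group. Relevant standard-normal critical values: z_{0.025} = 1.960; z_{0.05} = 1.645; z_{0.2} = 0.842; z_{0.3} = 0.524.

Cohen's d = |M₁ − M₂| / SD_pooled = |11.5 − 14.1| / 2.9 = 2.6 / 2.9 = 0.897.
For two independent groups with equal n: n = 2·((z_{α/2} + z_β) / d)².
z_{α/2} + z_β = 1.960 + 0.524 = 2.484.
n = 2 × (2.484 / 0.897)² = 2 × 2.769² = 2 × 7.67 = 15.3.
Round up to the next whole participant.

n = 16 per group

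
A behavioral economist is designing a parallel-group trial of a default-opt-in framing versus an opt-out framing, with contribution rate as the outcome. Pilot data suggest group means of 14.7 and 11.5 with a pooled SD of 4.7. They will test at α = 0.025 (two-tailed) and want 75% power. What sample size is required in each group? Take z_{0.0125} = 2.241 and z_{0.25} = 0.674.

Cohen's d = |M₁ − M₂| / SD_pooled = |14.7 − 11.5| / 4.7 = 3.2 / 4.7 = 0.681.
For two independent groups with equal n: n = 2·((z_{α/2} + z_β) / d)².
z_{α/2} + z_β = 2.241 + 0.674 = 2.915.
n = 2 × (2.915 / 0.681)² = 2 × 4.280² = 2 × 18.32 = 36.6.
Round up to the next whole participant.

n = 37 per group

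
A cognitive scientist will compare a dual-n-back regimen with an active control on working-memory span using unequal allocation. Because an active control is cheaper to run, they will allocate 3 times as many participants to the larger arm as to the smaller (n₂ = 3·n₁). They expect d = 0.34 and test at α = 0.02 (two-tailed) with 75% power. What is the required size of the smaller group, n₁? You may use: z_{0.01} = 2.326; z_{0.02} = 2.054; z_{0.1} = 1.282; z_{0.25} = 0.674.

n₁ = 104

With allocation ratio k = n₂/n₁ = 3, Var(x̄₁−x̄₂) = σ²(1/n₁ + 1/(k·n₁)) = σ²·(k+1)/(k·n₁).
So n₁ = (1 + 1/k)·((z_{α/2} + z_β)/d)² = 1.333 × (3.000/0.34)².
n₁ = 1.333 × 77.85 = 103.8.
Round up: n₁ = 104, giving n₂ = 3 × 104 = 312.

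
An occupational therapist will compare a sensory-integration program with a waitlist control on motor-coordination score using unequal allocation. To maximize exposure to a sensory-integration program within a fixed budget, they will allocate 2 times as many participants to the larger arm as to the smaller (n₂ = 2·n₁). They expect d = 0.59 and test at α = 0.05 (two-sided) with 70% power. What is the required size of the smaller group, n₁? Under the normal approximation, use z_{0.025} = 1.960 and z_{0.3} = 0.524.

With allocation ratio k = n₂/n₁ = 2, Var(x̄₁−x̄₂) = σ²(1/n₁ + 1/(k·n₁)) = σ²·(k+1)/(k·n₁).
So n₁ = (1 + 1/k)·((z_{α/2} + z_β)/d)² = 1.500 × (2.484/0.59)².
n₁ = 1.500 × 17.73 = 26.6.
Round up: n₁ = 27, giving n₂ = 2 × 27 = 54.

n₁ = 27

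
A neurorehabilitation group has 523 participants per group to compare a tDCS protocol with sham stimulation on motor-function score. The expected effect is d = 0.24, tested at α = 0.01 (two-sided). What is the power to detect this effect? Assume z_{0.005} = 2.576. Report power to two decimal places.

For two equal groups, power = Φ(d·√(n/2) − z_{α/2}).
d·√(n/2) = 0.24 × √(523/2) = 0.24 × 16.171 = 3.881.
z_β = 3.881 − 2.576 = 1.305.
Power = Φ(1.305) = 0.904.

power ≈ 0.90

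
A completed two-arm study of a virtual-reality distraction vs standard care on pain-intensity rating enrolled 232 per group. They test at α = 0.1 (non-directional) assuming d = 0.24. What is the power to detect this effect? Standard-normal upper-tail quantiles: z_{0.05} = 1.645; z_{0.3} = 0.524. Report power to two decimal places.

power ≈ 0.83

For two equal groups, power = Φ(d·√(n/2) − z_{α/2}).
d·√(n/2) = 0.24 × √(232/2) = 0.24 × 10.770 = 2.585.
z_β = 2.585 − 1.645 = 0.940.
Power = Φ(0.940) = 0.826.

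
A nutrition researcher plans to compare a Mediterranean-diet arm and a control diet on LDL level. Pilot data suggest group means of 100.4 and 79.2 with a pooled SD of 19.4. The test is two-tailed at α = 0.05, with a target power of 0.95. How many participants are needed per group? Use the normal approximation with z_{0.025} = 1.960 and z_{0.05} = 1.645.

Cohen's d = |M₁ − M₂| / SD_pooled = |100.4 − 79.2| / 19.4 = 21.2 / 19.4 = 1.093.
For two independent groups with equal n: n = 2·((z_{α/2} + z_β) / d)².
z_{α/2} + z_β = 1.960 + 1.645 = 3.605.
n = 2 × (3.605 / 1.093)² = 2 × 3.298² = 2 × 10.88 = 21.8.
Round up to the next whole participant.

n = 22 per group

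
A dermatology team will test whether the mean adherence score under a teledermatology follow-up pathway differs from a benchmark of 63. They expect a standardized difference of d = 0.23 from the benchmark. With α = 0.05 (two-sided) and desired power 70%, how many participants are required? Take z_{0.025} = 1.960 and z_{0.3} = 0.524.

n = 117

For a one-sample test: n = ((z_{α/2} + z_β) / d)².
z_{α/2} + z_β = 1.960 + 0.524 = 2.484.
n = (2.484 / 0.23)² = 10.800² = 116.64.
Round up.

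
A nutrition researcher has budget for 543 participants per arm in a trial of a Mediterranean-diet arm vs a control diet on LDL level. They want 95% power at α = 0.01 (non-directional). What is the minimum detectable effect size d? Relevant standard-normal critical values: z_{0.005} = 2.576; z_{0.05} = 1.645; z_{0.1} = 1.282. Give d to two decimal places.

For two independent groups of n = 543 each: d_min = (z_{α/2} + z_β)·√(2/n).
z-sum = 2.576 + 1.645 = 4.221.
d_min = 4.221 × √(2/543) = 4.221 × 0.0607 = 0.256.

d_min ≈ 0.26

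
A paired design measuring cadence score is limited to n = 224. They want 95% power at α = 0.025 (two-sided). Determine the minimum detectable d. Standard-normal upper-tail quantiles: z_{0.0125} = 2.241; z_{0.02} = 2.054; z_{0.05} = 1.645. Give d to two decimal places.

For a single sample (or paired design) of n = 224: d_min = (z_{α/2} + z_β)/√n.
z-sum = 2.241 + 1.645 = 3.886.
d_min = 3.886 / √224 = 3.886 / 14.967 = 0.260.

d_min ≈ 0.26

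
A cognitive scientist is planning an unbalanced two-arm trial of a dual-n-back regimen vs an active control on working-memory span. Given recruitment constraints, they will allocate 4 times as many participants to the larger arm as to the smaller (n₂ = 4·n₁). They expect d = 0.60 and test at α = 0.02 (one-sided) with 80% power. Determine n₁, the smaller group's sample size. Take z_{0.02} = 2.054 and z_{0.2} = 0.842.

n₁ = 30

With allocation ratio k = n₂/n₁ = 4, Var(x̄₁−x̄₂) = σ²(1/n₁ + 1/(k·n₁)) = σ²·(k+1)/(k·n₁).
So n₁ = (1 + 1/k)·((z_{α} + z_β)/d)² = 1.250 × (2.896/0.60)².
n₁ = 1.250 × 23.30 = 29.1.
Round up: n₁ = 30, giving n₂ = 4 × 30 = 120.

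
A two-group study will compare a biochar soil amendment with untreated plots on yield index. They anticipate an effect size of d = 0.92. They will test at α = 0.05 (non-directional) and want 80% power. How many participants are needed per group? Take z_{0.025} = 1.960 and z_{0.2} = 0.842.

For two independent groups with equal n: n = 2·((z_{α/2} + z_β) / d)².
z_{α/2} + z_β = 1.960 + 0.842 = 2.802.
n = 2 × (2.802 / 0.92)² = 2 × 3.046² = 2 × 9.28 = 18.6.
Round up to the next whole participant.

n = 19 per group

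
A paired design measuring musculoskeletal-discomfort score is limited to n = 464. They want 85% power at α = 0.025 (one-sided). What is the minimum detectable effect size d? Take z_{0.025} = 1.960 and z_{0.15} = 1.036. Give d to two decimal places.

d_min ≈ 0.14

For a single sample (or paired design) of n = 464: d_min = (z_{α} + z_β)/√n.
z-sum = 1.960 + 1.036 = 2.996.
d_min = 2.996 / √464 = 2.996 / 21.541 = 0.139.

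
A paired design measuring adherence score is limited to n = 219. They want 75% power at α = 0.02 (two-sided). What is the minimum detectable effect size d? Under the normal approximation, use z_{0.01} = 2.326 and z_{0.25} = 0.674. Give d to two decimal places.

d_min ≈ 0.20

For a single sample (or paired design) of n = 219: d_min = (z_{α/2} + z_β)/√n.
z-sum = 2.326 + 0.674 = 3.000.
d_min = 3.000 / √219 = 3.000 / 14.799 = 0.203.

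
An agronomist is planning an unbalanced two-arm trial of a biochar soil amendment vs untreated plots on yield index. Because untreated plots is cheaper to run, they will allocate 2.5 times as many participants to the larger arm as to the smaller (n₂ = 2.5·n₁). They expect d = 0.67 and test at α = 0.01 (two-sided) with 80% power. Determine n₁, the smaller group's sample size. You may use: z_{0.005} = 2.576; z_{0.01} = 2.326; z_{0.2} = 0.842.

n₁ = 37

With allocation ratio k = n₂/n₁ = 2.5, Var(x̄₁−x̄₂) = σ²(1/n₁ + 1/(k·n₁)) = σ²·(k+1)/(k·n₁).
So n₁ = (1 + 1/k)·((z_{α/2} + z_β)/d)² = 1.400 × (3.418/0.67)².
n₁ = 1.400 × 26.03 = 36.4.
Round up: n₁ = 37, giving n₂ = ⌈2.5 × 37⌉ = ⌈92.5⌉ = 93.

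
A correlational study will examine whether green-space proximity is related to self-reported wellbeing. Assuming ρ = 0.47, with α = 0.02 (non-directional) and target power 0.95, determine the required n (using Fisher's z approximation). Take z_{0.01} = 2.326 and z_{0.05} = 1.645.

n = 64

Fisher's z: C = ½·ln((1+r)/(1−r)) = ½·ln(2.7736) = 0.5101.
n = ((z_{α/2} + z_β)/C)² + 3.
(2.326 + 1.645) / 0.5101 = 3.971 / 0.5101 = 7.785.
n = 7.785² + 3 = 60.60 + 3 = 63.6.
Round up.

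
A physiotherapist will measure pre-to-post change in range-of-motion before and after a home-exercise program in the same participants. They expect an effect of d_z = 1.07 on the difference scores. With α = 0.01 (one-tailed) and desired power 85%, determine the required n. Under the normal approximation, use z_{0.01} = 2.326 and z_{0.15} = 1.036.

n = 10 pairs

For a paired (one-sample on differences) test: n = ((z_{α} + z_β) / d)².
z_{α} + z_β = 2.326 + 1.036 = 3.362.
n = (3.362 / 1.07)² = 3.142² = 9.87.
Round up.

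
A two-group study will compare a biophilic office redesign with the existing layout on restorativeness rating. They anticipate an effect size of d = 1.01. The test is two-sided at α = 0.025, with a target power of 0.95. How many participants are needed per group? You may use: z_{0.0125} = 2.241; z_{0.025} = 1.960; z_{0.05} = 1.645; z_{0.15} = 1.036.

n = 30 per group

For two independent groups with equal n: n = 2·((z_{α/2} + z_β) / d)².
z_{α/2} + z_β = 2.241 + 1.645 = 3.886.
n = 2 × (3.886 / 1.01)² = 2 × 3.848² = 2 × 14.80 = 29.6.
Round up to the next whole participant.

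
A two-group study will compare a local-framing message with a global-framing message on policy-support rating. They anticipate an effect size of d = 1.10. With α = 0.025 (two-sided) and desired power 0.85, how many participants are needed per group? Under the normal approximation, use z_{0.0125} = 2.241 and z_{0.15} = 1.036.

For two independent groups with equal n: n = 2·((z_{α/2} + z_β) / d)².
z_{α/2} + z_β = 2.241 + 1.036 = 3.277.
n = 2 × (3.277 / 1.10)² = 2 × 2.979² = 2 × 8.87 = 17.7.
Round up to the next whole participant.

n = 18 per group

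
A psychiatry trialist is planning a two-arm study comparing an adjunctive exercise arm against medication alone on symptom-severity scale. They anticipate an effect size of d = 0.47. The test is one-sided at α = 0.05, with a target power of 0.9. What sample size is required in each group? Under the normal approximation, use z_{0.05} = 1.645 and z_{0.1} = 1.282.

For two independent groups with equal n: n = 2·((z_{α} + z_β) / d)².
z_{α} + z_β = 1.645 + 1.282 = 2.927.
n = 2 × (2.927 / 0.47)² = 2 × 6.228² = 2 × 38.78 = 77.6.
Round up to the next whole participant.

n = 78 per group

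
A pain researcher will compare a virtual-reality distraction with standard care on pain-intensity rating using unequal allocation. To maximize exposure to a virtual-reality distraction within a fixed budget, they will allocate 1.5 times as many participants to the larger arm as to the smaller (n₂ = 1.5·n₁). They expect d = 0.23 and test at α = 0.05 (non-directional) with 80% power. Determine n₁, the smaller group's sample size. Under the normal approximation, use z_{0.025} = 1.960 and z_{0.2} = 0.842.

With allocation ratio k = n₂/n₁ = 1.5, Var(x̄₁−x̄₂) = σ²(1/n₁ + 1/(k·n₁)) = σ²·(k+1)/(k·n₁).
So n₁ = (1 + 1/k)·((z_{α/2} + z_β)/d)² = 1.667 × (2.802/0.23)².
n₁ = 1.667 × 148.42 = 247.4.
Round up: n₁ = 248, giving n₂ = 1.5 × 248 = 372.

n₁ = 248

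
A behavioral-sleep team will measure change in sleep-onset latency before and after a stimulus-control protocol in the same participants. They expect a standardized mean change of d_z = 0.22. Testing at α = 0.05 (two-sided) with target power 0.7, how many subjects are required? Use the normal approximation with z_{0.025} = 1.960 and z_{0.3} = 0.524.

For a paired (one-sample on differences) test: n = ((z_{α/2} + z_β) / d)².
z_{α/2} + z_β = 1.960 + 0.524 = 2.484.
n = (2.484 / 0.22)² = 11.291² = 127.48.
Round up.

n = 128 pairs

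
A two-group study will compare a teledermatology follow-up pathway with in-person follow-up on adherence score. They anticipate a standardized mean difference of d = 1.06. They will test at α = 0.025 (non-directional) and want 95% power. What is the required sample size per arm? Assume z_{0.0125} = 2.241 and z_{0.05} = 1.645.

n = 27 per group

For two independent groups with equal n: n = 2·((z_{α/2} + z_β) / d)².
z_{α/2} + z_β = 2.241 + 1.645 = 3.886.
n = 2 × (3.886 / 1.06)² = 2 × 3.666² = 2 × 13.44 = 26.9.
Round up to the next whole participant.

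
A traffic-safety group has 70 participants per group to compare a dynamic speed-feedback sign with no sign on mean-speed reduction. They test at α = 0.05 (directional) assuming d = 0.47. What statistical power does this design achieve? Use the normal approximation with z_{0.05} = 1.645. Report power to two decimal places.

power ≈ 0.87

For two equal groups, power = Φ(d·√(n/2) − z_{α}).
d·√(n/2) = 0.47 × √(70/2) = 0.47 × 5.916 = 2.781.
z_β = 2.781 − 1.645 = 1.136.
Power = Φ(1.136) = 0.872.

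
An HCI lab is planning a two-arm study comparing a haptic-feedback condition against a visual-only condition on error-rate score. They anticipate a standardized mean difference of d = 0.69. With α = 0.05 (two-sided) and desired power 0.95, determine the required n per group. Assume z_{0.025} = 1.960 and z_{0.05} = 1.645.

For two independent groups with equal n: n = 2·((z_{α/2} + z_β) / d)².
z_{α/2} + z_β = 1.960 + 1.645 = 3.605.
n = 2 × (3.605 / 0.69)² = 2 × 5.225² = 2 × 27.30 = 54.6.
Round up to the next whole participant.

n = 55 per group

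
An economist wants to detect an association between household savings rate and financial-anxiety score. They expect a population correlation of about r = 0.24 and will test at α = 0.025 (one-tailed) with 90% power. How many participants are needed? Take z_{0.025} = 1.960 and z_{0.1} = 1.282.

n = 179

Fisher's z: C = ½·ln((1+r)/(1−r)) = ½·ln(1.6316) = 0.2448.
n = ((z_{α} + z_β)/C)² + 3.
(1.960 + 1.282) / 0.2448 = 3.242 / 0.2448 = 13.243.
n = 13.243² + 3 = 175.39 + 3 = 178.4.
Round up.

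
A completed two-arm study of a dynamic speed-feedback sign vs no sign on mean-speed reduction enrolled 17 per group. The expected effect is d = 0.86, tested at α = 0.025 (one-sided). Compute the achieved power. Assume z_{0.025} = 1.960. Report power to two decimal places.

For two equal groups, power = Φ(d·√(n/2) − z_{α}).
d·√(n/2) = 0.86 × √(17/2) = 0.86 × 2.915 = 2.507.
z_β = 2.507 − 1.960 = 0.547.
Power = Φ(0.547) = 0.708.

power ≈ 0.71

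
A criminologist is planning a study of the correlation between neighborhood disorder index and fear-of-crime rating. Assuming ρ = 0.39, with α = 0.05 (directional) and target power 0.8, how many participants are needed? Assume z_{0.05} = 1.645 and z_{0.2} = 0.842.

Fisher's z: C = ½·ln((1+r)/(1−r)) = ½·ln(2.2787) = 0.4118.
n = ((z_{α} + z_β)/C)² + 3.
(1.645 + 0.842) / 0.4118 = 2.487 / 0.4118 = 6.039.
n = 6.039² + 3 = 36.47 + 3 = 39.5.
Round up.

n = 40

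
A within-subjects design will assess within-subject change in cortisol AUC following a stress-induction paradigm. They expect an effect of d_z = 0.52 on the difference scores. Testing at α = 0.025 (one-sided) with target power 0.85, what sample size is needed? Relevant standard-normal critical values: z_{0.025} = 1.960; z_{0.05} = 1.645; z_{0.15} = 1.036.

n = 34 pairs

For a paired (one-sample on differences) test: n = ((z_{α} + z_β) / d)².
z_{α} + z_β = 1.960 + 1.036 = 2.996.
n = (2.996 / 0.52)² = 5.762² = 33.20.
Round up.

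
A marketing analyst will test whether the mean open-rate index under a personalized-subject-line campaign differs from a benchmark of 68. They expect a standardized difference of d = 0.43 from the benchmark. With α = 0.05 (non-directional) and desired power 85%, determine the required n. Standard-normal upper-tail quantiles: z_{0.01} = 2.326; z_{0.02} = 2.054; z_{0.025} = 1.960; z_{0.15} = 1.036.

For a one-sample test: n = ((z_{α/2} + z_β) / d)².
z_{α/2} + z_β = 1.960 + 1.036 = 2.996.
n = (2.996 / 0.43)² = 6.967² = 48.55.
Round up.

n = 49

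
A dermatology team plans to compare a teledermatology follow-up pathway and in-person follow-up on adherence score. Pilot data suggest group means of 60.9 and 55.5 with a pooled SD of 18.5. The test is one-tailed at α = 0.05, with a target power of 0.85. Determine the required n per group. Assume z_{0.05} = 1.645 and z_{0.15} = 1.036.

n = 169 per group

Cohen's d = |M₁ − M₂| / SD_pooled = |60.9 − 55.5| / 18.5 = 5.4 / 18.5 = 0.292.
For two independent groups with equal n: n = 2·((z_{α} + z_β) / d)².
z_{α} + z_β = 1.645 + 1.036 = 2.681.
n = 2 × (2.681 / 0.292)² = 2 × 9.182² = 2 × 84.30 = 168.6.
Round up to the next whole participant.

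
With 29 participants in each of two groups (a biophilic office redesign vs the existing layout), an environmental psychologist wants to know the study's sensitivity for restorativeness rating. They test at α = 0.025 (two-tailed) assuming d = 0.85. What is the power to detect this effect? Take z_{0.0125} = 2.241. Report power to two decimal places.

power ≈ 0.84

For two equal groups, power = Φ(d·√(n/2) − z_{α/2}).
d·√(n/2) = 0.85 × √(29/2) = 0.85 × 3.808 = 3.237.
z_β = 3.237 − 2.241 = 0.996.
Power = Φ(0.996) = 0.840.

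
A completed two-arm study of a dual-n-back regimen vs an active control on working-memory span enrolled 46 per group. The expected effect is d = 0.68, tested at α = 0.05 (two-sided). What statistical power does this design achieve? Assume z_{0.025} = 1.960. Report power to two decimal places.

For two equal groups, power = Φ(d·√(n/2) − z_{α/2}).
d·√(n/2) = 0.68 × √(46/2) = 0.68 × 4.796 = 3.261.
z_β = 3.261 − 1.960 = 1.301.
Power = Φ(1.301) = 0.903.

power ≈ 0.90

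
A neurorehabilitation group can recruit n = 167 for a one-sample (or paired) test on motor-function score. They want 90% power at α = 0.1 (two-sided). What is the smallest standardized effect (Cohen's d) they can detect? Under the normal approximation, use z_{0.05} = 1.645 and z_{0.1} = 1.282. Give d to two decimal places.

For a single sample (or paired design) of n = 167: d_min = (z_{α/2} + z_β)/√n.
z-sum = 1.645 + 1.282 = 2.927.
d_min = 2.927 / √167 = 2.927 / 12.923 = 0.226.

d_min ≈ 0.23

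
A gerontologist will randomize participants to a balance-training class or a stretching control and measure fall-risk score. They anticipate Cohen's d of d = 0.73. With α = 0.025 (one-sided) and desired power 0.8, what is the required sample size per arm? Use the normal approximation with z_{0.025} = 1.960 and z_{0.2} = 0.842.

n = 30 per group

For two independent groups with equal n: n = 2·((z_{α} + z_β) / d)².
z_{α} + z_β = 1.960 + 0.842 = 2.802.
n = 2 × (2.802 / 0.73)² = 2 × 3.838² = 2 × 14.73 = 29.5.
Round up to the next whole participant.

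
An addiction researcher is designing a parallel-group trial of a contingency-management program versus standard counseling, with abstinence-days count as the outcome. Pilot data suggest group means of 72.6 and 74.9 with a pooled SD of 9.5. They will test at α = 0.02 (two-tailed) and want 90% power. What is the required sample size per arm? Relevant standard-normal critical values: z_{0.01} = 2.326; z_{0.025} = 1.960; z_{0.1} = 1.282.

n = 445 per group

Cohen's d = |M₁ − M₂| / SD_pooled = |72.6 − 74.9| / 9.5 = 2.3 / 9.5 = 0.242.
For two independent groups with equal n: n = 2·((z_{α/2} + z_β) / d)².
z_{α/2} + z_β = 2.326 + 1.282 = 3.608.
n = 2 × (3.608 / 0.242)² = 2 × 14.909² = 2 × 222.28 = 444.6.
Round up to the next whole participant.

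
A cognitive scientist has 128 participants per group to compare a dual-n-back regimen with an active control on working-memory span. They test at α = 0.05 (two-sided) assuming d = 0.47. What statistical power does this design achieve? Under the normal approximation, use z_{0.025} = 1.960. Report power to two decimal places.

power ≈ 0.96

For two equal groups, power = Φ(d·√(n/2) − z_{α/2}).
d·√(n/2) = 0.47 × √(128/2) = 0.47 × 8.000 = 3.760.
z_β = 3.760 − 1.960 = 1.800.
Power = Φ(1.800) = 0.964.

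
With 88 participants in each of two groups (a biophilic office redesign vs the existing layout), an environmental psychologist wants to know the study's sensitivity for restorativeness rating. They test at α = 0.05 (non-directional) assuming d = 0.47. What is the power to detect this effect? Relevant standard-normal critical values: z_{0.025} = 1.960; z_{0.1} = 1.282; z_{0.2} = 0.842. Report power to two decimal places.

power ≈ 0.88

For two equal groups, power = Φ(d·√(n/2) − z_{α/2}).
d·√(n/2) = 0.47 × √(88/2) = 0.47 × 6.633 = 3.118.
z_β = 3.118 − 1.960 = 1.158.
Power = Φ(1.158) = 0.876.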